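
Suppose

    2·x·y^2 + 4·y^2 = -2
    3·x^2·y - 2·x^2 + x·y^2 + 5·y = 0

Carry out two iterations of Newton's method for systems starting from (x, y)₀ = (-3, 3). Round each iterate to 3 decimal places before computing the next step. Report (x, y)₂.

(-1.034, 4.029)

At (-3, 3): F = (-16.000, 51.000).
Jacobian J = [[2·y^2, 4·x·y + 8·y], [6·x·y - 4·x + y^2, 3·x^2 + 2·x·y + 5]].
At the point, J = [[18.000, -12.000], [-33.000, 14.000]] (det J = -144.000).
Solving J·Δ = −F gives Δ = (2.694, 2.708).
Then the next iterate is (x, y)₁ = (-0.306, 5.708).
Round to (-0.306, 5.708) and repeat: F = (112.38532, 19.98628), J = [[65.16253, 38.67741], [23.32538, 1.78761]].
Δ = (-0.728, -1.679), so (x, y)₂ = (-1.034, 4.029).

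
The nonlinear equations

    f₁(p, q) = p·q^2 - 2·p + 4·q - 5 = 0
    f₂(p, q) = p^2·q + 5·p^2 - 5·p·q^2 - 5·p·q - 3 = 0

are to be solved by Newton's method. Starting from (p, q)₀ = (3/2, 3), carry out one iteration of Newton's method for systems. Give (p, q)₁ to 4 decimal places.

(0.6774, 2.0968)

At (3/2, 3): F = (17.5000, -75.0000).
Jacobian J = [[q^2 - 2, 2·p·q + 4], [2·p·q + 10·p - 5·q^2 - 5·q, p^2 - 10·p·q - 5·p]].
At the point, J = [[7.0000, 13.0000], [-36.0000, -50.2500]] (det J = 116.2500).
Solving J·Δ = −F gives Δ = (-0.8226, -0.9032).
Then the next iterate is (p, q)₁ = (0.6774, 2.0968).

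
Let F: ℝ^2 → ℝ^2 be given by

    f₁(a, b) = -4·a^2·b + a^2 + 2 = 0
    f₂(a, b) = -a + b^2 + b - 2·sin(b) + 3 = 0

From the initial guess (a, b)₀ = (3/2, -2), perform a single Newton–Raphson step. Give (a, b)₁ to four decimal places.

At (3/2, -2): F = (22.2500, 5.318595).
Jacobian J = [[-8·a·b + 2·a, -4·a^2], [-1, 2·b - 2·cos(b) + 1]].
At the point, J = [[27.0000, -9.0000], [-1.0000, -2.167706]] (det J = -67.528071).
Solving J·Δ = −F gives Δ = (-0.0054, 2.4560).
Then the next iterate is (a, b)₁ = (1.4946, 0.4560).

(1.4946, 0.4560)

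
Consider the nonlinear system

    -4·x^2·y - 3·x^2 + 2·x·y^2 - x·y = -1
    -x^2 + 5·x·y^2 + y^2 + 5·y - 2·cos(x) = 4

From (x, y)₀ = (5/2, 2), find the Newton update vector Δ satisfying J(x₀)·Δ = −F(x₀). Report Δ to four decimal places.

(-0.9739, -0.6708)

At (5/2, 2): F = (-52.7500, 55.352287).
Jacobian J = [[-8·x·y - 6·x + 2·y^2 - y, -4·x^2 + 4·x·y - x], [-2·x + 5·y^2 + 2·sin(x), 10·x·y + 2·y + 5]].
At the point, J = [[-49.0000, -7.5000], [16.196944, 59.0000]] (det J = -2769.522918).
Solving J·Δ = −F gives Δ = (-0.9739, -0.6708).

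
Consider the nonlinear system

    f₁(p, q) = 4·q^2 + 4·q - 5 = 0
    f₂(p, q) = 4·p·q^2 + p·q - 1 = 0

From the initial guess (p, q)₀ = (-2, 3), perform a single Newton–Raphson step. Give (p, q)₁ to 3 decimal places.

(-1.943, 1.464)

At (-2, 3): F = (43.000, -79.000).
Jacobian J = [[0, 8·q + 4], [4·q^2 + q, 8·p·q + p]].
At the point, J = [[0.000, 28.000], [39.000, -50.000]] (det J = -1092.000).
Solving J·Δ = −F gives Δ = (0.057, -1.536).
Then the next iterate is (p, q)₁ = (-1.943, 1.464).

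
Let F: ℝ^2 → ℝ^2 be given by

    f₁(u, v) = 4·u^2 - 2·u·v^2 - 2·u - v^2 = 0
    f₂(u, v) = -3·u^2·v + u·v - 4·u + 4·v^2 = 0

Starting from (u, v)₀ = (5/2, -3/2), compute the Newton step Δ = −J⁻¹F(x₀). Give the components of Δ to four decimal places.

(-0.8793, 0.2983)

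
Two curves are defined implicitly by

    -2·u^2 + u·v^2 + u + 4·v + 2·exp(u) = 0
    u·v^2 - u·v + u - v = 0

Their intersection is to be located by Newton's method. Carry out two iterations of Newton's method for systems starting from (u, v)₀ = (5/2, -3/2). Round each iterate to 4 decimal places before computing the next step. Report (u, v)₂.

(0.8655, -0.1139)

At (5/2, -3/2): F = (13.989988, 13.3750).
Jacobian J = [[-4·u + v^2 + 2·exp(u) + 1, 2·u·v + 4], [v^2 - v + 1, 2·u·v - u - 1]].
At the point, J = [[17.614988, -3.5000], [4.7500, -11.0000]] (det J = -177.139867).
Solving J·Δ = −F gives Δ = (-0.6045, 0.9549).
Then the next iterate is (u, v)₁ = (1.8955, -0.5451).
Round to (1.8955, -0.5451) and repeat: F = (6.404228, 4.037055), J = [[7.026885, 1.933526], [1.842234, -4.961974]].
Δ = (-1.0300, 0.4312), so (u, v)₂ = (0.8655, -0.1139).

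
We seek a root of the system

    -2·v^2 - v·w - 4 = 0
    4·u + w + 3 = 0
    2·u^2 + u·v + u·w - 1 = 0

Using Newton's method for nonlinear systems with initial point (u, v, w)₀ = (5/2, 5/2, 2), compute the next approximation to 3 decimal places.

At (5/2, 5/2, 2): F = (-21.500, 15.000, 22.750).
Jacobian J = [[0, -4·v - w, -v], [4, 0, 1], [4·u + v + w, u, u]].
At the point, J = [[0.000, -12.000, -2.500], [4.000, 0.000, 1.000], [14.500, 2.500, 2.500]] (det J = -79.000).
Solving J·Δ = −F gives Δ = (1.734, 2.778, -21.937).
Then the next iterate is (u, v, w)₁ = (4.234, 5.278, -19.937).

(4.234, 5.278, -19.937)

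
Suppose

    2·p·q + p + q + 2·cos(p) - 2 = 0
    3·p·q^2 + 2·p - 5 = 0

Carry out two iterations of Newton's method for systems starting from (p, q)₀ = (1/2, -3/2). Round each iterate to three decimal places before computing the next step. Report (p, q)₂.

(0.471, 4.426)

At (1/2, -3/2): F = (-2.74483, -0.625).
Jacobian J = [[2·q - 2·sin(p) + 1, 2·p + 1], [3·q^2 + 2, 6·p·q]].
At the point, J = [[-2.95885, 2.000], [8.750, -4.500]] (det J = -4.18517).
Solving J·Δ = −F gives Δ = (3.250, 6.181).
Then the next iterate is (p, q)₁ = (3.750, 4.681).
Round to (3.750, 4.681) and repeat: F = (39.89738, 249.00731), J = [[11.50512, 8.500], [67.73528, 105.32250]].
Δ = (-3.279, -0.255), so (p, q)₂ = (0.471, 4.426).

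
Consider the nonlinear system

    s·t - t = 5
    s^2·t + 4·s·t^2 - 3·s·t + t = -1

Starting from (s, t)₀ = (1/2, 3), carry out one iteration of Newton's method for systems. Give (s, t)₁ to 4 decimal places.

(1.8383, -1.9701)

At (1/2, 3): F = (-6.5000, 18.2500).
Jacobian J = [[t, s - 1], [2·s·t + 4·t^2 - 3·t, s^2 + 8·s·t - 3·s + 1]].
At the point, J = [[3.0000, -0.5000], [30.0000, 11.7500]] (det J = 50.2500).
Solving J·Δ = −F gives Δ = (1.3383, -4.9701).
Then the next iterate is (s, t)₁ = (1.8383, -1.9701).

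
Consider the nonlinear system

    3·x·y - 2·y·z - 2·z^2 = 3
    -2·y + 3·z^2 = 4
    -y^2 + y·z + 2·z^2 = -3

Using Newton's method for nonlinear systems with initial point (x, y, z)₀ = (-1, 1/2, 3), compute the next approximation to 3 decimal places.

At (-1, 1/2, 3): F = (-25.500, 22.000, 22.250).
Jacobian J = [[3·y, 3·x - 2·z, -2·y - 4·z], [0, -2, 6·z], [0, -2·y + z, y + 4·z]].
At the point, J = [[1.500, -9.000, -13.000], [0.000, -2.000, 18.000], [0.000, 2.000, 12.500]] (det J = -91.500).
Solving J·Δ = −F gives Δ = (-7.918, -2.057, -1.451).
Then the next iterate is (x, y, z)₁ = (-8.918, -1.557, 1.549).

(-8.918, -1.557, 1.549)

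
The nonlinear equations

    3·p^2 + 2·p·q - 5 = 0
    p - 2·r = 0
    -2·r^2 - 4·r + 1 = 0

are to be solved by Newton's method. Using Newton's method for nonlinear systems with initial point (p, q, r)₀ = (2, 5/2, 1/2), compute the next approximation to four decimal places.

At (2, 5/2, 1/2): F = (17.0000, 1.0000, -1.5000).
Jacobian J = [[6·p + 2·q, 2·p, 0], [1, 0, -2], [0, 0, -4·r - 4]].
At the point, J = [[17.0000, 4.0000, 0.0000], [1.0000, 0.0000, -2.0000], [0.0000, 0.0000, -6.0000]] (det J = 24.0000).
Solving J·Δ = −F gives Δ = (-1.5000, 2.1250, -0.2500).
Then the next iterate is (p, q, r)₁ = (0.5000, 4.6250, 0.2500).

(0.5000, 4.6250, 0.2500)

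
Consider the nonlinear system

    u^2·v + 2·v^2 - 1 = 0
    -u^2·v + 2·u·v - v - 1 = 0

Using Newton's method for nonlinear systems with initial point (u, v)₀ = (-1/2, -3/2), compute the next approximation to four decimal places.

At (-1/2, -3/2): F = (3.1250, 2.3750).
Jacobian J = [[2·u·v, u^2 + 4·v], [-2·u·v + 2·v, -u^2 + 2·u - 1]].
At the point, J = [[1.5000, -5.7500], [-4.5000, -2.2500]] (det J = -29.2500).
Solving J·Δ = −F gives Δ = (0.2265, 0.6026).
Then the next iterate is (u, v)₁ = (-0.2735, -0.8974).

(-0.2735, -0.8974)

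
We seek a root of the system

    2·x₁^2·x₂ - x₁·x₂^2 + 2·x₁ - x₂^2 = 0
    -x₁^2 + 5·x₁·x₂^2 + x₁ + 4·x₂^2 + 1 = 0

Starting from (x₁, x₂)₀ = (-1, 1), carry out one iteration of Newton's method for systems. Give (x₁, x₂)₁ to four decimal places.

(-0.6000, 1.6000)

At (-1, 1): F = (0.0000, -2.0000).
Jacobian J = [[4·x₁·x₂ - x₂^2 + 2, 2·x₁^2 - 2·x₁·x₂ - 2·x₂], [-2·x₁ + 5·x₂^2 + 1, 10·x₁·x₂ + 8·x₂]].
At the point, J = [[-3.0000, 2.0000], [8.0000, -2.0000]] (det J = -10.0000).
Solving J·Δ = −F gives Δ = (0.4000, 0.6000).
Then the next iterate is (x₁, x₂)₁ = (-0.6000, 1.6000).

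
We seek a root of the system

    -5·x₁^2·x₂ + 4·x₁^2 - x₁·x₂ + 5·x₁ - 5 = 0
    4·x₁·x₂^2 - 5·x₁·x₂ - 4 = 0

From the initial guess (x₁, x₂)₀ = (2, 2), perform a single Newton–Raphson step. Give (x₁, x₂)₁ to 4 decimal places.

(1.0000, 1.9091)

At (2, 2): F = (-23.0000, 8.0000).
Jacobian J = [[-10·x₁·x₂ + 8·x₁ - x₂ + 5, -5·x₁^2 - x₁], [4·x₂^2 - 5·x₂, 8·x₁·x₂ - 5·x₁]].
At the point, J = [[-21.0000, -22.0000], [6.0000, 22.0000]] (det J = -330.0000).
Solving J·Δ = −F gives Δ = (-1.0000, -0.0909).
Then the next iterate is (x₁, x₂)₁ = (1.0000, 1.9091).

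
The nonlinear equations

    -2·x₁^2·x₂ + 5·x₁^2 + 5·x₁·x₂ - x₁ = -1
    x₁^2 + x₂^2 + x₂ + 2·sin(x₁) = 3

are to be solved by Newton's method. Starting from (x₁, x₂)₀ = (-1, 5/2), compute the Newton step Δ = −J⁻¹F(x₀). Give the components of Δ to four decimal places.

At (-1, 5/2): F = (-10.5000, 5.067058).
Jacobian J = [[-4·x₁·x₂ + 10·x₁ + 5·x₂ - 1, -2·x₁^2 + 5·x₁], [2·x₁ + 2·cos(x₁), 2·x₂ + 1]].
At the point, J = [[11.5000, -7.0000], [-0.919395, 6.0000]] (det J = 62.564232).
Solving J·Δ = −F gives Δ = (0.4400, -0.7771).

(0.4400, -0.7771)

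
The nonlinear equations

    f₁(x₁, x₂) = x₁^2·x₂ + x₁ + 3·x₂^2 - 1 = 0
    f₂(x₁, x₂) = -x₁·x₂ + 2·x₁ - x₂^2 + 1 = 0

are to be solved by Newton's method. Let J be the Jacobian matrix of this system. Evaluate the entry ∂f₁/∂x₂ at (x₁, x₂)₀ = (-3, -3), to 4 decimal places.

∂f₁/∂x₂ = x₁^2 + 6·x₂.
At (-3, -3) this is -9.0000.

-9.0000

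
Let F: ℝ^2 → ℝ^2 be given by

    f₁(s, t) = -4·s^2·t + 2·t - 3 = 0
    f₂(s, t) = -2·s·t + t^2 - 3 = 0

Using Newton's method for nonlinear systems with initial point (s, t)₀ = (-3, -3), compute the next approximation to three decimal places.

At (-3, -3): F = (99.000, -12.000).
Jacobian J = [[-8·s·t, -4·s^2 + 2], [-2·t, -2·s + 2·t]].
At the point, J = [[-72.000, -34.000], [6.000, 0.000]] (det J = 204.000).
Solving J·Δ = −F gives Δ = (2.000, -1.324).
Then the next iterate is (s, t)₁ = (-1.000, -4.324).

(-1.000, -4.324)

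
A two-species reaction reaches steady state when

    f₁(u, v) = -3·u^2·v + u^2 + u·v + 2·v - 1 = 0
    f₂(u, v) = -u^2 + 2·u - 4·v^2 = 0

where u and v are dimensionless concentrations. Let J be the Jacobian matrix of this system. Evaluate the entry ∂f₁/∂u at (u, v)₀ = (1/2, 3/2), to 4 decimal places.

-2.0000

∂f₁/∂u = -6·u·v + 2·u + v.
At (1/2, 3/2) this is -2.0000.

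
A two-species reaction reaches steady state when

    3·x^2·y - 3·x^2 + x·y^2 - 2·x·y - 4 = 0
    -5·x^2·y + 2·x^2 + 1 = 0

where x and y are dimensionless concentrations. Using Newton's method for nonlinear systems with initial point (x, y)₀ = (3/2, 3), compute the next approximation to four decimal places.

At (3/2, 3): F = (14.0000, -28.2500).
Jacobian J = [[6·x·y - 6·x + y^2 - 2·y, 3·x^2 + 2·x·y - 2·x], [-10·x·y + 4·x, -5·x^2]].
At the point, J = [[21.0000, 12.7500], [-39.0000, -11.2500]] (det J = 261.0000).
Solving J·Δ = −F gives Δ = (-0.7766, 0.1810).
Then the next iterate is (x, y)₁ = (0.7234, 3.1810).

(0.7234, 3.1810)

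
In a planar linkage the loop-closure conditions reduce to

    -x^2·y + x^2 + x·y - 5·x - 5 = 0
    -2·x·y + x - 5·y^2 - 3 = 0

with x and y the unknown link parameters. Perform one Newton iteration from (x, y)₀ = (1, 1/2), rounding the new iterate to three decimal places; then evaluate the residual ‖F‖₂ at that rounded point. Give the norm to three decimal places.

7.601

At (1, 1/2): F = (-9.000, -4.250).
Jacobian J = [[-2·x·y + 2·x + y - 5, -x^2 + x], [-2·y + 1, -2·x - 10·y]].
At the point, J = [[-3.500, 0.000], [0.000, -7.000]] (det J = 24.500).
Solving J·Δ = −F gives Δ = (-2.571, -0.607).
Then the next iterate is (x, y)₁ = (-1.571, -0.107).
Re-evaluating at (-1.571, -0.107): F = (5.75522, -4.96444), so ‖F‖₂ = 7.601.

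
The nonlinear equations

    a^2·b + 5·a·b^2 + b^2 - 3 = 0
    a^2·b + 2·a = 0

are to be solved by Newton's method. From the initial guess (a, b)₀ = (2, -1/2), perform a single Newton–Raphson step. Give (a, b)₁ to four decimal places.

At (2, -1/2): F = (-2.2500, 2.0000).
Jacobian J = [[2·a·b + 5·b^2, a^2 + 10·a·b + 2·b], [2·a·b + 2, a^2]].
At the point, J = [[-0.7500, -7.0000], [0.0000, 4.0000]] (det J = -3.0000).
Solving J·Δ = −F gives Δ = (1.6667, -0.5000).
Then the next iterate is (a, b)₁ = (3.6667, -1.0000).

(3.6667, -1.0000)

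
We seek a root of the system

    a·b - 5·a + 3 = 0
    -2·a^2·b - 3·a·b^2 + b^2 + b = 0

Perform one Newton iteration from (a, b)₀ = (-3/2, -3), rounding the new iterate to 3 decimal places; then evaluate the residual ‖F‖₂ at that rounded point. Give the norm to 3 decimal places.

10.964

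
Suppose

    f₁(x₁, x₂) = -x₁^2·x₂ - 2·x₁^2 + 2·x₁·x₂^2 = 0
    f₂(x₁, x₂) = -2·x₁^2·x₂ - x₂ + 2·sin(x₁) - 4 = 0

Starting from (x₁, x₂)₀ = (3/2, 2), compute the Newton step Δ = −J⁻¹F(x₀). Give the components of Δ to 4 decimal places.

(-0.8015, -0.6365)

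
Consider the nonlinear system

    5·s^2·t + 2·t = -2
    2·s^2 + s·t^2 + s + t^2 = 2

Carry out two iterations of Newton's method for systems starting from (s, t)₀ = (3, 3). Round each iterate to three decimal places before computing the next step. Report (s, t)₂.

(-0.010, 2.529)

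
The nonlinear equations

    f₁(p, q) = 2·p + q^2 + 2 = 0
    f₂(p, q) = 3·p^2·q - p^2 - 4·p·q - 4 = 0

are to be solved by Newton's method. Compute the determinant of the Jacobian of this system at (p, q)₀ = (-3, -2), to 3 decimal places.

278.000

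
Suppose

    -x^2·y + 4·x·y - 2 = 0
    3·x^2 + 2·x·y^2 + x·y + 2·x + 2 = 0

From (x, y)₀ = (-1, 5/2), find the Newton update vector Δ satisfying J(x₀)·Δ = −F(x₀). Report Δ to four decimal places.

(0.9045, -0.1864)

At (-1, 5/2): F = (-14.5000, -12.0000).
Jacobian J = [[-2·x·y + 4·y, -x^2 + 4·x], [6·x + 2·y^2 + y + 2, 4·x·y + x]].
At the point, J = [[15.0000, -5.0000], [11.0000, -11.0000]] (det J = -110.0000).
Solving J·Δ = −F gives Δ = (0.9045, -0.1864).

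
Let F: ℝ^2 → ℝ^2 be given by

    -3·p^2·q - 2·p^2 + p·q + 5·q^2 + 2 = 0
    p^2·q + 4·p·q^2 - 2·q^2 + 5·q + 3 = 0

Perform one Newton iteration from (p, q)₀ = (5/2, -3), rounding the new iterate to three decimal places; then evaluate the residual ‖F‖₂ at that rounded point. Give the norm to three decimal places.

526.953

At (5/2, -3): F = (83.250, 41.250).
Jacobian J = [[-6·p·q - 4·p + q, -3·p^2 + p + 10·q], [2·p·q + 4·q^2, p^2 + 8·p·q - 4·q + 5]].
At the point, J = [[32.000, -46.250], [21.000, -36.750]] (det J = -204.750).
Solving J·Δ = −F gives Δ = (-5.625, -2.092).
Then the next iterate is (p, q)₁ = (-3.125, -5.092).
Re-evaluating at (-3.125, -5.092): F = (277.20326, -448.14929), so ‖F‖₂ = 526.953.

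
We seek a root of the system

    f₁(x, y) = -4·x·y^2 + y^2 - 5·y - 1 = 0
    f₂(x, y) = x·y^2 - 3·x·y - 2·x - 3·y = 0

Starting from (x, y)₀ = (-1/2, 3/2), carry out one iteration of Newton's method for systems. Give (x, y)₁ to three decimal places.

At (-1/2, 3/2): F = (-1.750, -2.375).
Jacobian J = [[-4·y^2, -8·x·y + 2·y - 5], [y^2 - 3·y - 2, 2·x·y - 3·x - 3]].
At the point, J = [[-9.000, 4.000], [-4.250, -3.000]] (det J = 44.000).
Solving J·Δ = −F gives Δ = (-0.335, -0.317).
Then the next iterate is (x, y)₁ = (-0.835, 1.183).

(-0.835, 1.183)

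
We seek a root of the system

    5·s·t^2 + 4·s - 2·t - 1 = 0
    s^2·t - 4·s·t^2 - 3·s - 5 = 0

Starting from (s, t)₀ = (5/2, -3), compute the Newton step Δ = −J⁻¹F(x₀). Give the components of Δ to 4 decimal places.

(-0.9755, 1.0351)

At (5/2, -3): F = (127.5000, -121.2500).
Jacobian J = [[5·t^2 + 4, 10·s·t - 2], [2·s·t - 4·t^2 - 3, s^2 - 8·s·t]].
At the point, J = [[49.0000, -77.0000], [-54.0000, 66.2500]] (det J = -911.7500).
Solving J·Δ = −F gives Δ = (-0.9755, 1.0351).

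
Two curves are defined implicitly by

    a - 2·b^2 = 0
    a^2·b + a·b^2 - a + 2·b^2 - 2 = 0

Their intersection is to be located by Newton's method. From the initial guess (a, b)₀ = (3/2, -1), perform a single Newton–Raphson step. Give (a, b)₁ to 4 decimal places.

At (3/2, -1): F = (-0.5000, -2.2500).
Jacobian J = [[1, -4·b], [2·a·b + b^2 - 1, a^2 + 2·a·b + 4·b]].
At the point, J = [[1.0000, 4.0000], [-3.0000, -4.7500]] (det J = 7.2500).
Solving J·Δ = −F gives Δ = (-1.5690, 0.5172).
Then the next iterate is (a, b)₁ = (-0.0690, -0.4828).

(-0.0690, -0.4828)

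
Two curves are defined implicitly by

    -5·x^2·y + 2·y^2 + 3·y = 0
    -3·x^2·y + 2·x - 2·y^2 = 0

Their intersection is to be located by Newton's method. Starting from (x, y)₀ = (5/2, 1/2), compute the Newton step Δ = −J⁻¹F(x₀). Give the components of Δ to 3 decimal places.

At (5/2, 1/2): F = (-13.625, -4.875).
Jacobian J = [[-10·x·y, -5·x^2 + 4·y + 3], [-6·x·y + 2, -3·x^2 - 4·y]].
At the point, J = [[-12.500, -26.250], [-5.500, -20.750]] (det J = 115.000).
Solving J·Δ = −F gives Δ = (-1.346, 0.122).

(-1.346, 0.122)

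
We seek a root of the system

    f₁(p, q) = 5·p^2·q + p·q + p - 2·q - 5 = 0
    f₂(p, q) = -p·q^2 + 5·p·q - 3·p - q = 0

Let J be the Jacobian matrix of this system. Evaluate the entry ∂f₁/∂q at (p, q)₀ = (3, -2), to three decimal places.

∂f₁/∂q = 5·p^2 + p - 2.
At (3, -2) this is 46.000.

46.000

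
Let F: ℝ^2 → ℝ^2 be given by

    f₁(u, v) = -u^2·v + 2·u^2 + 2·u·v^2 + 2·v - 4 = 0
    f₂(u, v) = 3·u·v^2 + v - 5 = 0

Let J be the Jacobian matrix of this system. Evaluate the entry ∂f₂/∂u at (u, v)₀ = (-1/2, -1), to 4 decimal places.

∂f₂/∂u = 3·v^2.
At (-1/2, -1) this is 3.0000.

3.0000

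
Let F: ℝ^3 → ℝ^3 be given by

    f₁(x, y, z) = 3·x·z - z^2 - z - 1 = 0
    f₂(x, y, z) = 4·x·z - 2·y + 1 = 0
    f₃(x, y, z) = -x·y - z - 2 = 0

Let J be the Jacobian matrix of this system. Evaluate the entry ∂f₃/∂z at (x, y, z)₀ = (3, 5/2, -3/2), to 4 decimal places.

-1.0000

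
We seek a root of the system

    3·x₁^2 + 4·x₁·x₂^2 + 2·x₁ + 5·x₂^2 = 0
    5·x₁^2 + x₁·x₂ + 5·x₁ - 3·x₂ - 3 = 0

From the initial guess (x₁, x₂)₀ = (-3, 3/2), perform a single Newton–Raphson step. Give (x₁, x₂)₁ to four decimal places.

(-2.2326, 1.4942)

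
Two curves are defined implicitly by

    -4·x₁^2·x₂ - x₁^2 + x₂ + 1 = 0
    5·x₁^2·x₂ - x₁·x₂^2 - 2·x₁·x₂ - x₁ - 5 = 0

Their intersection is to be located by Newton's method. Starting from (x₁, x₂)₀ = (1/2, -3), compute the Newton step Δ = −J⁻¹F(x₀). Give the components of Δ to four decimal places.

At (1/2, -3): F = (0.7500, -10.7500).
Jacobian J = [[-8·x₁·x₂ - 2·x₁, -4·x₁^2 + 1], [10·x₁·x₂ - x₂^2 - 2·x₂ - 1, 5·x₁^2 - 2·x₁·x₂ - 2·x₁]].
At the point, J = [[11.0000, 0.0000], [-19.0000, 3.2500]] (det J = 35.7500).
Solving J·Δ = −F gives Δ = (-0.0682, 2.9091).

(-0.0682, 2.9091)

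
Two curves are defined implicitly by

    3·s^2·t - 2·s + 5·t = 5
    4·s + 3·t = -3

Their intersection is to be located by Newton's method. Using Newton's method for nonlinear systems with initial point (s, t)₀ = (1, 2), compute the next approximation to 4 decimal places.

(-37.5000, 49.0000)

At (1, 2): F = (9.0000, 13.0000).
Jacobian J = [[6·s·t - 2, 3·s^2 + 5], [4, 3]].
At the point, J = [[10.0000, 8.0000], [4.0000, 3.0000]] (det J = -2.0000).
Solving J·Δ = −F gives Δ = (-38.5000, 47.0000).
Then the next iterate is (s, t)₁ = (-37.5000, 49.0000).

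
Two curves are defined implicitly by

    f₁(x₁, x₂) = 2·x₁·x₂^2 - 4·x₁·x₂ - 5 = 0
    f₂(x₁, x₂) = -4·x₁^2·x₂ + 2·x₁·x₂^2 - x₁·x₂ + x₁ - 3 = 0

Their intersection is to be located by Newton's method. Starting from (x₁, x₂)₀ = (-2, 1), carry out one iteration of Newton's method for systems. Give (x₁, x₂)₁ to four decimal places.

(-2.5000, -0.4545)

At (-2, 1): F = (-1.0000, -23.0000).
Jacobian J = [[2·x₂^2 - 4·x₂, 4·x₁·x₂ - 4·x₁], [-8·x₁·x₂ + 2·x₂^2 - x₂ + 1, -4·x₁^2 + 4·x₁·x₂ - x₁]].
At the point, J = [[-2.0000, 0.0000], [18.0000, -22.0000]] (det J = 44.0000).
Solving J·Δ = −F gives Δ = (-0.5000, -1.4545).
Then the next iterate is (x₁, x₂)₁ = (-2.5000, -0.4545).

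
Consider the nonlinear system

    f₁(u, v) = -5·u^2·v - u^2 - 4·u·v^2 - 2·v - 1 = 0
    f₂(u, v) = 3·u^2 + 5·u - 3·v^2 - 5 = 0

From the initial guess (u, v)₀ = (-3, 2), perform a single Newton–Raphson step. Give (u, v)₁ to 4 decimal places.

(-1.8467, 0.3339)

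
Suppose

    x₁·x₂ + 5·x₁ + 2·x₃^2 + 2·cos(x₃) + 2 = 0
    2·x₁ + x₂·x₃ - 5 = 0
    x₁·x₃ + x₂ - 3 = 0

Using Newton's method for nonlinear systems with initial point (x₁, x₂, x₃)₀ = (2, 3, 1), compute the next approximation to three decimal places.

(-0.223, -1.223, 3.223)

At (2, 3, 1): F = (21.08060, 2.000, 2.000).
Jacobian J = [[x₂ + 5, x₁, 4·x₃ - 2·sin(x₃)], [2, x₃, x₂], [x₃, 1, x₁]].
At the point, J = [[8.000, 2.000, 2.31706], [2.000, 1.000, 3.000], [1.000, 1.000, 2.000]] (det J = -7.68294).
Solving J·Δ = −F gives Δ = (-2.223, -4.223, 2.223).
Then the next iterate is (x₁, x₂, x₃)₁ = (-0.223, -1.223, 3.223).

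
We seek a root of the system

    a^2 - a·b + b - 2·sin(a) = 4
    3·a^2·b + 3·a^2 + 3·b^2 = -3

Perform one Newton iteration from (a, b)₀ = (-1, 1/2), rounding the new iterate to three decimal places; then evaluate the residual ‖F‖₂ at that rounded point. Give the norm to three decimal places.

688.949

At (-1, 1/2): F = (-0.31706, 8.250).
Jacobian J = [[2·a - b - 2·cos(a), -a + 1], [6·a·b + 6·a, 3·a^2 + 6·b]].
At the point, J = [[-3.58060, 2.000], [-9.000, 6.000]] (det J = -3.48363).
Solving J·Δ = −F gives Δ = (-5.283, -9.299).
Then the next iterate is (a, b)₁ = (-6.283, -8.799).
Re-evaluating at (-6.283, -8.799): F = (-28.60740, -688.35485), so ‖F‖₂ = 688.949.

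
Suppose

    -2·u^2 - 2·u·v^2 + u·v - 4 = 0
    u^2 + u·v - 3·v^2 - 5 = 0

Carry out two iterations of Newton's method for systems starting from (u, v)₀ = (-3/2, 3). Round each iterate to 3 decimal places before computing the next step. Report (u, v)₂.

(1.513, -1.329)

At (-3/2, 3): F = (14.000, -34.250).
Jacobian J = [[-4·u - 2·v^2 + v, -4·u·v + u], [2·u + v, u - 6·v]].
At the point, J = [[-9.000, 16.500], [0.000, -19.500]] (det J = 175.500).
Solving J·Δ = −F gives Δ = (-1.665, -1.756).
Then the next iterate is (u, v)₁ = (-3.165, 1.244).
Round to (-3.165, 1.244) and repeat: F = (-18.17581, -3.56264), J = [[10.80893, 12.58404], [-5.086, -10.629]].
Δ = (4.678, -2.573), so (u, v)₂ = (1.513, -1.329).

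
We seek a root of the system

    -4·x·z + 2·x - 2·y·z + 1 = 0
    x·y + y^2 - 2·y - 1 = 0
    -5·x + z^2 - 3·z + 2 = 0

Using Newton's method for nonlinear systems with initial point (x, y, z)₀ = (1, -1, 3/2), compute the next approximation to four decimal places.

(-0.0500, -0.3167, 2.5750)

At (1, -1, 3/2): F = (0.0000, 1.0000, -5.2500).
Jacobian J = [[-4·z + 2, -2·z, -4·x - 2·y], [y, x + 2·y - 2, 0], [-5, 0, 2·z - 3]].
At the point, J = [[-4.0000, -3.0000, -2.0000], [-1.0000, -3.0000, 0.0000], [-5.0000, 0.0000, 0.0000]] (det J = 30.0000).
Solving J·Δ = −F gives Δ = (-1.0500, 0.6833, 1.0750).
Then the next iterate is (x, y, z)₁ = (-0.0500, -0.3167, 2.5750).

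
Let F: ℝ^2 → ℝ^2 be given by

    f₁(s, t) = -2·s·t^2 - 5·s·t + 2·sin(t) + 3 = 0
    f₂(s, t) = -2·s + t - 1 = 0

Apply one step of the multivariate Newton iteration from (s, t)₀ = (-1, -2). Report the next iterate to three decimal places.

(-1.821, -2.642)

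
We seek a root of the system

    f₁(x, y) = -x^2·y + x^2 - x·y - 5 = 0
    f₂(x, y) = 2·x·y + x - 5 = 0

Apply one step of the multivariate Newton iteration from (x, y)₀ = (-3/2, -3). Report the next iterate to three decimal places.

At (-3/2, -3): F = (-0.500, 2.500).
Jacobian J = [[-2·x·y + 2·x - y, -x^2 - x], [2·y + 1, 2·x]].
At the point, J = [[-9.000, -0.750], [-5.000, -3.000]] (det J = 23.250).
Solving J·Δ = −F gives Δ = (-0.145, 1.075).
Then the next iterate is (x, y)₁ = (-1.645, -1.925).

(-1.645, -1.925)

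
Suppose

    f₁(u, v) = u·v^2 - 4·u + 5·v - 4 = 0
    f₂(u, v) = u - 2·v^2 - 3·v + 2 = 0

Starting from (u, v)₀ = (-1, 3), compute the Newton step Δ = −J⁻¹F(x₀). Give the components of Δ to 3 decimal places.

(-1.568, -1.838)

At (-1, 3): F = (6.000, -26.000).
Jacobian J = [[v^2 - 4, 2·u·v + 5], [1, -4·v - 3]].
At the point, J = [[5.000, -1.000], [1.000, -15.000]] (det J = -74.000).
Solving J·Δ = −F gives Δ = (-1.568, -1.838).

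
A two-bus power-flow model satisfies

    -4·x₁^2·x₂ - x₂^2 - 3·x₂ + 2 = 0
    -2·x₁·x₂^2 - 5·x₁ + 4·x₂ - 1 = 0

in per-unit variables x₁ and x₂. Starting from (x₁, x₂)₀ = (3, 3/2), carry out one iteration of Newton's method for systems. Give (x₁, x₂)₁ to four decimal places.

At (3, 3/2): F = (-58.7500, -23.5000).
Jacobian J = [[-8·x₁·x₂, -4·x₁^2 - 2·x₂ - 3], [-2·x₂^2 - 5, -4·x₁·x₂ + 4]].
At the point, J = [[-36.0000, -42.0000], [-9.5000, -14.0000]] (det J = 105.0000).
Solving J·Δ = −F gives Δ = (1.5667, -2.7417).
Then the next iterate is (x₁, x₂)₁ = (4.5667, -1.2417).

(4.5667, -1.2417)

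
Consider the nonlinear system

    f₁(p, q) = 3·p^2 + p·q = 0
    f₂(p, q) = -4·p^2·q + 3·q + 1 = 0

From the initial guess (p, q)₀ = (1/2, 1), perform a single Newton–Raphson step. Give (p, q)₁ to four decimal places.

(0.4000, -0.7000)

At (1/2, 1): F = (1.2500, 3.0000).
Jacobian J = [[6·p + q, p], [-8·p·q, -4·p^2 + 3]].
At the point, J = [[4.0000, 0.5000], [-4.0000, 2.0000]] (det J = 10.0000).
Solving J·Δ = −F gives Δ = (-0.1000, -1.7000).
Then the next iterate is (p, q)₁ = (0.4000, -0.7000).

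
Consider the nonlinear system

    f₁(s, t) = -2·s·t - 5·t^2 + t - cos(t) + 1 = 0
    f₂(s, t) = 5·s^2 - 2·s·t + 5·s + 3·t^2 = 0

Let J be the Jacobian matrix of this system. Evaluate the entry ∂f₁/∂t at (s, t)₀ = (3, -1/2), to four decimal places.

-0.4794

∂f₁/∂t = -2·s - 10·t + sin(t) + 1.
At (3, -1/2) this is -0.4794.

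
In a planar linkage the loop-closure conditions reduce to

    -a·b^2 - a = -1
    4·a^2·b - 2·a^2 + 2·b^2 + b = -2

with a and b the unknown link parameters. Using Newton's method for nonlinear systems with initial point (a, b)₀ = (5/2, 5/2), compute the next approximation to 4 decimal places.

(1.5753, 1.6663)

At (5/2, 5/2): F = (-17.1250, 67.0000).
Jacobian J = [[-b^2 - 1, -2·a·b], [8·a·b - 4·a, 4·a^2 + 4·b + 1]].
At the point, J = [[-7.2500, -12.5000], [40.0000, 36.0000]] (det J = 239.0000).
Solving J·Δ = −F gives Δ = (-0.9247, -0.8337).
Then the next iterate is (a, b)₁ = (1.5753, 1.6663).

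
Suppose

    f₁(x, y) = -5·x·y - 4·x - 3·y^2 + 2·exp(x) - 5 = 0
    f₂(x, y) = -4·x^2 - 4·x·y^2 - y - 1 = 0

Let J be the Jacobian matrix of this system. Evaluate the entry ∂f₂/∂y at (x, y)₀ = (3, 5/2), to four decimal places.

∂f₂/∂y = -8·x·y - 1.
At (3, 5/2) this is -61.0000.

-61.0000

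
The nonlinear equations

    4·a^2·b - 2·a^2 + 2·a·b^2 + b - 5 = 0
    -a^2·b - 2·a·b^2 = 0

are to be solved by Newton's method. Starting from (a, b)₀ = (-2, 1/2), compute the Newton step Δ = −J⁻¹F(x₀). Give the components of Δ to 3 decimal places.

At (-2, 1/2): F = (-5.500, -1.000).
Jacobian J = [[8·a·b - 4·a + 2·b^2, 4·a^2 + 4·a·b + 1], [-2·a·b - 2·b^2, -a^2 - 4·a·b]].
At the point, J = [[0.500, 13.000], [1.500, 0.000]] (det J = -19.500).
Solving J·Δ = −F gives Δ = (0.667, 0.397).

(0.667, 0.397)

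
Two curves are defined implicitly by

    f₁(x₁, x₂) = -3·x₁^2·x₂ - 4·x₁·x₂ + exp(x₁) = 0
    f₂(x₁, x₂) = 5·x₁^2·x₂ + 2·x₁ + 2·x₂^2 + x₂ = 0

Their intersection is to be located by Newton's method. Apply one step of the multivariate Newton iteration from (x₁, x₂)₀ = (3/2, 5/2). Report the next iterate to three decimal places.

(1.321, 0.744)

At (3/2, 5/2): F = (-27.39331, 46.125).
Jacobian J = [[-6·x₁·x₂ - 4·x₂ + exp(x₁), -3·x₁^2 - 4·x₁], [10·x₁·x₂ + 2, 5·x₁^2 + 4·x₂ + 1]].
At the point, J = [[-28.01831, -12.750], [39.500, 22.250]] (det J = -119.78242).
Solving J·Δ = −F gives Δ = (-0.179, -1.756).
Then the next iterate is (x₁, x₂)₁ = (1.321, 0.744).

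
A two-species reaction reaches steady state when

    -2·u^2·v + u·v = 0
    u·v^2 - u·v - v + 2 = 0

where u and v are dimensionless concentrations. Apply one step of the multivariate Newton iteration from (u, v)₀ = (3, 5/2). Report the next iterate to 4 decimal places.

(1.9797, 1.8706)

At (3, 5/2): F = (-37.5000, 10.7500).
Jacobian J = [[-4·u·v + v, -2·u^2 + u], [v^2 - v, 2·u·v - u - 1]].
At the point, J = [[-27.5000, -15.0000], [3.7500, 11.0000]] (det J = -246.2500).
Solving J·Δ = −F gives Δ = (-1.0203, -0.6294).
Then the next iterate is (u, v)₁ = (1.9797, 1.8706).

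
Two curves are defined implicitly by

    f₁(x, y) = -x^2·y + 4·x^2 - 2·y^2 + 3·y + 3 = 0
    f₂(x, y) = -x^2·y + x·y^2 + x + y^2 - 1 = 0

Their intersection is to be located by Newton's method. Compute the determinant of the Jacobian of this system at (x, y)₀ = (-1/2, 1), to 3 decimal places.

J = [[-2·x·y + 8·x, -x^2 - 4·y + 3], [-2·x·y + y^2 + 1, -x^2 + 2·x·y + 2·y]].
At the point, J = [[-3.000, -1.250], [3.000, 0.750]].
det J = 1.500.

1.500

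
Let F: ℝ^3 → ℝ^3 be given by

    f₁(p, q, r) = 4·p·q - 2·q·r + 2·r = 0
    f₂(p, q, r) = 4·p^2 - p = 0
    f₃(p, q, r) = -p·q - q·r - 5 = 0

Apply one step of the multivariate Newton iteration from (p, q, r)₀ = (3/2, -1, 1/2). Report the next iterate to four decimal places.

(0.8182, -2.0350, 2.1119)

At (3/2, -1, 1/2): F = (-4.0000, 7.5000, -3.0000).
Jacobian J = [[4·q, 4·p - 2·r, -2·q + 2], [8·p - 1, 0, 0], [-q, -p - r, -q]].
At the point, J = [[-4.0000, 5.0000, 4.0000], [11.0000, 0.0000, 0.0000], [1.0000, -2.0000, 1.0000]] (det J = -143.0000).
Solving J·Δ = −F gives Δ = (-0.6818, -1.0350, 1.6119).
Then the next iterate is (p, q, r)₁ = (0.8182, -2.0350, 2.1119).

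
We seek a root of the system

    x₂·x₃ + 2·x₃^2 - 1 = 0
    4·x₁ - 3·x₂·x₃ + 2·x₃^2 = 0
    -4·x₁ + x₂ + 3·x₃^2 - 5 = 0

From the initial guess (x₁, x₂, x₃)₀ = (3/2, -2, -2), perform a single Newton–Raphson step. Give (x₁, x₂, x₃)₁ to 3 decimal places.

(-0.801, -0.531, -1.194)

At (3/2, -2, -2): F = (11.000, 2.000, -1.000).
Jacobian J = [[0, x₃, x₂ + 4·x₃], [4, -3·x₃, -3·x₂ + 4·x₃], [-4, 1, 6·x₃]].
At the point, J = [[0.000, -2.000, -10.000], [4.000, 6.000, -2.000], [-4.000, 1.000, -12.000]] (det J = -392.000).
Solving J·Δ = −F gives Δ = (-2.301, 1.469, 0.806).
Then the next iterate is (x₁, x₂, x₃)₁ = (-0.801, -0.531, -1.194).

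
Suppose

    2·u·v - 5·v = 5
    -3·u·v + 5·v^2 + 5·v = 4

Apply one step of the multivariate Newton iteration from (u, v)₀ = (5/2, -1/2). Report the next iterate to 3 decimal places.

At (5/2, -1/2): F = (-5.000, -1.500).
Jacobian J = [[2·v, 2·u - 5], [-3·v, -3·u + 10·v + 5]].
At the point, J = [[-1.000, 0.000], [1.500, -7.500]] (det J = 7.500).
Solving J·Δ = −F gives Δ = (-5.000, -1.200).
Then the next iterate is (u, v)₁ = (-2.500, -1.700).

(-2.500, -1.700)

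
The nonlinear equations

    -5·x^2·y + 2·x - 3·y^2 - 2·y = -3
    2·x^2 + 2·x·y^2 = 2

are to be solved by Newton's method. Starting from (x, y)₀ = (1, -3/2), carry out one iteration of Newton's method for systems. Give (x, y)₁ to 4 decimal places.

(0.4832, -1.4821)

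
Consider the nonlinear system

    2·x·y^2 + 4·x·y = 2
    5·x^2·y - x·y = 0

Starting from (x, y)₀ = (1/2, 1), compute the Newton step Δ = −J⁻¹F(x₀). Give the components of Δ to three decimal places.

(-0.196, 0.043)

At (1/2, 1): F = (1.000, 0.750).
Jacobian J = [[2·y^2 + 4·y, 4·x·y + 4·x], [10·x·y - y, 5·x^2 - x]].
At the point, J = [[6.000, 4.000], [4.000, 0.750]] (det J = -11.500).
Solving J·Δ = −F gives Δ = (-0.196, 0.043).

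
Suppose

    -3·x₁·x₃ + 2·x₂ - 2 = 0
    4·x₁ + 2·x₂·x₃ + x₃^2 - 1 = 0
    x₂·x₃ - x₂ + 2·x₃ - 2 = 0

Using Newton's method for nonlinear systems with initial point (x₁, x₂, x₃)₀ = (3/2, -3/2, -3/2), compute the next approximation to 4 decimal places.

At (3/2, -3/2, -3/2): F = (1.7500, 11.7500, -1.2500).
Jacobian J = [[-3·x₃, 2, -3·x₁], [4, 2·x₃, 2·x₂ + 2·x₃], [0, x₃ - 1, x₂ + 2]].
At the point, J = [[4.5000, 2.0000, -4.5000], [4.0000, -3.0000, -6.0000], [0.0000, -2.5000, 0.5000]] (det J = -33.2500).
Solving J·Δ = −F gives Δ = (3.7124, 0.3515, 4.2575).
Then the next iterate is (x₁, x₂, x₃)₁ = (5.2124, -1.1485, 2.7575).

(5.2124, -1.1485, 2.7575)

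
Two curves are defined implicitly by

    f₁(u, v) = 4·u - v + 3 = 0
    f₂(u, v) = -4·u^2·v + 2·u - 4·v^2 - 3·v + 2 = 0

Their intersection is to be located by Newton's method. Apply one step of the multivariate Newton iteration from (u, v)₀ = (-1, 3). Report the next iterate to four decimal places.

(-0.3163, 1.7347)

At (-1, 3): F = (-4.0000, -57.0000).
Jacobian J = [[4, -1], [-8·u·v + 2, -4·u^2 - 8·v - 3]].
At the point, J = [[4.0000, -1.0000], [26.0000, -31.0000]] (det J = -98.0000).
Solving J·Δ = −F gives Δ = (0.6837, -1.2653).
Then the next iterate is (u, v)₁ = (-0.3163, 1.7347).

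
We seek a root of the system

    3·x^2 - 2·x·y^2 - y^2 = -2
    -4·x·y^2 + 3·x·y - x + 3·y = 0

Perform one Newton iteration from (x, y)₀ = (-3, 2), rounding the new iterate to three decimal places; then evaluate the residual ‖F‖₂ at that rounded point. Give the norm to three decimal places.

At (-3, 2): F = (49.000, 39.000).
Jacobian J = [[6·x - 2·y^2, -4·x·y - 2·y], [-4·y^2 + 3·y - 1, -8·x·y + 3·x + 3]].
At the point, J = [[-26.000, 20.000], [-11.000, 42.000]] (det J = -872.000).
Solving J·Δ = −F gives Δ = (1.466, -0.545).
Then the next iterate is (x, y)₁ = (-1.534, 1.455).
Re-evaluating at (-1.534, 1.455): F = (13.43748, 12.19316), so ‖F‖₂ = 18.145.

18.145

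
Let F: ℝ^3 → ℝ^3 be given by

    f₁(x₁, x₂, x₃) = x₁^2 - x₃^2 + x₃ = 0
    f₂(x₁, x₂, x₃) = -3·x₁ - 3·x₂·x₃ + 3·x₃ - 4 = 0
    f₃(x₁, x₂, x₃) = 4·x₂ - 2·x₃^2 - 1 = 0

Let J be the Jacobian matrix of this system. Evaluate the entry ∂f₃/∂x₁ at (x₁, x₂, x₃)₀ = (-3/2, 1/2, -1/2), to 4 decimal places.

∂f₃/∂x₁ = 0.
At (-3/2, 1/2, -1/2) this is 0.0000.

0.0000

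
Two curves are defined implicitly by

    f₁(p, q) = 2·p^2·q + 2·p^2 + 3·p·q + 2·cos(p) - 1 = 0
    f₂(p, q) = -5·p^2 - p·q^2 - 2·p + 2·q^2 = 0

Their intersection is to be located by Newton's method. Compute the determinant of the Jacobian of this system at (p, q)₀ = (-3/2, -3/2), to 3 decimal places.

-5.197

J = [[4·p·q + 4·p + 3·q - 2·sin(p), 2·p^2 + 3·p], [-10·p - q^2 - 2, -2·p·q + 4·q]].
At the point, J = [[0.49499, 0.000], [10.750, -10.500]].
det J = -5.197.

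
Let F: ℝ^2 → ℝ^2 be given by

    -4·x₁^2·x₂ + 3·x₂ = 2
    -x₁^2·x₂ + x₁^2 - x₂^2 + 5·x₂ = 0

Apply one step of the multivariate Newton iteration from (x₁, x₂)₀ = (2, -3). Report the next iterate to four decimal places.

At (2, -3): F = (37.0000, -8.0000).
Jacobian J = [[-8·x₁·x₂, -4·x₁^2 + 3], [-2·x₁·x₂ + 2·x₁, -x₁^2 - 2·x₂ + 5]].
At the point, J = [[48.0000, -13.0000], [16.0000, 7.0000]] (det J = 544.0000).
Solving J·Δ = −F gives Δ = (-0.2849, 1.7941).
Then the next iterate is (x₁, x₂)₁ = (1.7151, -1.2059).

(1.7151, -1.2059)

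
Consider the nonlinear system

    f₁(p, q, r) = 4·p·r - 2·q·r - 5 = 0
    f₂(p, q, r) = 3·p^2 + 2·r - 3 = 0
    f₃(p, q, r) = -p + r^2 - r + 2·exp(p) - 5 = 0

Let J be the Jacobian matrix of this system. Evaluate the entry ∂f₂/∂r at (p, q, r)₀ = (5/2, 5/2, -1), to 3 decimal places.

2.000

∂f₂/∂r = 2.
At (5/2, 5/2, -1) this is 2.000.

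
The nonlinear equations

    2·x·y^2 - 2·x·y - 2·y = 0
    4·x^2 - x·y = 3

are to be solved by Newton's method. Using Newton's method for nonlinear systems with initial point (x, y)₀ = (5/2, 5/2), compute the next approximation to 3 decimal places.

(1.548, 2.133)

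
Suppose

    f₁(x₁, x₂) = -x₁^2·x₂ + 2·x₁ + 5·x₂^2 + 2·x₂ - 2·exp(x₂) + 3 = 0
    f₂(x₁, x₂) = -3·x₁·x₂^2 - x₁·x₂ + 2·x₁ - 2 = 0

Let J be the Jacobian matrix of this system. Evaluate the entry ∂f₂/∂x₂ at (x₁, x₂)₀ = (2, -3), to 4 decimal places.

34.0000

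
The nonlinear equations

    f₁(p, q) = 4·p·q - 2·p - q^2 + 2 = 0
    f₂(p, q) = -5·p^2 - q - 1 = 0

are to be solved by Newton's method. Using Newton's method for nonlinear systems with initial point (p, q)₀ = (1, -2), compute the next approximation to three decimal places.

At (1, -2): F = (-12.000, -4.000).
Jacobian J = [[4·q - 2, 4·p - 2·q], [-10·p, -1]].
At the point, J = [[-10.000, 8.000], [-10.000, -1.000]] (det J = 90.000).
Solving J·Δ = −F gives Δ = (-0.489, 0.889).
Then the next iterate is (p, q)₁ = (0.511, -1.111).

(0.511, -1.111)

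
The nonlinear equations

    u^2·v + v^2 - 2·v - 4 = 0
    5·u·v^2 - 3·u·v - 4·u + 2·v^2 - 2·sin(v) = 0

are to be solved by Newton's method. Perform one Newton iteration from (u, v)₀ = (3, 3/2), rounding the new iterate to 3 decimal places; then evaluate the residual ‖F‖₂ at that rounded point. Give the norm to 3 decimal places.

2.993

At (3, 3/2): F = (8.750, 10.75501).
Jacobian J = [[2·u·v, u^2 + 2·v - 2], [5·v^2 - 3·v - 4, 10·u·v - 3·u + 4·v - 2·cos(v)]].
At the point, J = [[9.000, 10.000], [2.750, 41.85853]] (det J = 349.22673).
Solving J·Δ = −F gives Δ = (-0.741, -0.208).
Then the next iterate is (u, v)₁ = (2.259, 1.292).
Re-evaluating at (2.259, 1.292): F = (1.67844, 2.47821), so ‖F‖₂ = 2.993.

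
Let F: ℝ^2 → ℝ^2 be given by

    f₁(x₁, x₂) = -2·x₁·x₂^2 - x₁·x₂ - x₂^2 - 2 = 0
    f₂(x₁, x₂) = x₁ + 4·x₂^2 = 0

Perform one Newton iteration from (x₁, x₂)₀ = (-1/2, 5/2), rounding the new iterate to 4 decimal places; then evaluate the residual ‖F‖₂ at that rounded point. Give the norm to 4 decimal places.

At (-1/2, 5/2): F = (-0.7500, 24.5000).
Jacobian J = [[-2·x₂^2 - x₂, -4·x₁·x₂ - x₁ - 2·x₂], [1, 8·x₂]].
At the point, J = [[-15.0000, 0.5000], [1.0000, 20.0000]] (det J = -300.5000).
Solving J·Δ = −F gives Δ = (-0.0907, -1.2205).
Then the next iterate is (x₁, x₂)₁ = (-0.5907, 1.2795).
Re-evaluating at (-0.5907, 1.2795): F = (-0.947226, 5.957781), so ‖F‖₂ = 6.0326.

6.0326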